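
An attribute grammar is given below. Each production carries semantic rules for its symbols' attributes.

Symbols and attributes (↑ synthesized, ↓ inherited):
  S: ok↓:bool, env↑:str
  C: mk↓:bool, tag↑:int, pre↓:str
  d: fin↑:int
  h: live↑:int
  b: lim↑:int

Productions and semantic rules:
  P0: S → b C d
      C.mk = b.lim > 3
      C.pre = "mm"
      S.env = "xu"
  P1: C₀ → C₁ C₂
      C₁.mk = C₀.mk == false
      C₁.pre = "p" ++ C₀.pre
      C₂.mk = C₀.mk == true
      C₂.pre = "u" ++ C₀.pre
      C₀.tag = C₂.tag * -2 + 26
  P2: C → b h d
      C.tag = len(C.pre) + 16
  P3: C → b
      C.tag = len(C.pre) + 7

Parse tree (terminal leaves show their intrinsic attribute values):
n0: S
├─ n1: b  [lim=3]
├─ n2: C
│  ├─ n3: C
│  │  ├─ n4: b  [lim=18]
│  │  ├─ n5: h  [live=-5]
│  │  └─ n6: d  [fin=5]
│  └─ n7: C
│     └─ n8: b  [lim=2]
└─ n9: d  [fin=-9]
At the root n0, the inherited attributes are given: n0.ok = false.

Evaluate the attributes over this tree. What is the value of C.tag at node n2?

1. n0.ok = false  [given at root]
2. n1.lim = 3  [terminal]
3. n2.mk = false  [b.lim > 3]
4. n2.pre = "mm"  ["mm"]
5. n3.mk = true  [C₀.mk == false]
6. n3.pre = "pmm"  ["p" ++ C₀.pre]
7. n4.lim = 18  [terminal]
8. n5.live = -5  [terminal]
9. n6.fin = 5  [terminal]
10. n3.tag = 19  [len(C.pre) + 16]
11. n7.mk = false  [C₀.mk == true]
12. n7.pre = "umm"  ["u" ++ C₀.pre]
13. n8.lim = 2  [terminal]
14. n7.tag = 10  [len(C.pre) + 7]
15. n2.tag = 6  [C₂.tag * -2 + 26]
16. n9.fin = -9  [terminal]
17. n0.env = "xu"  ["xu"]

6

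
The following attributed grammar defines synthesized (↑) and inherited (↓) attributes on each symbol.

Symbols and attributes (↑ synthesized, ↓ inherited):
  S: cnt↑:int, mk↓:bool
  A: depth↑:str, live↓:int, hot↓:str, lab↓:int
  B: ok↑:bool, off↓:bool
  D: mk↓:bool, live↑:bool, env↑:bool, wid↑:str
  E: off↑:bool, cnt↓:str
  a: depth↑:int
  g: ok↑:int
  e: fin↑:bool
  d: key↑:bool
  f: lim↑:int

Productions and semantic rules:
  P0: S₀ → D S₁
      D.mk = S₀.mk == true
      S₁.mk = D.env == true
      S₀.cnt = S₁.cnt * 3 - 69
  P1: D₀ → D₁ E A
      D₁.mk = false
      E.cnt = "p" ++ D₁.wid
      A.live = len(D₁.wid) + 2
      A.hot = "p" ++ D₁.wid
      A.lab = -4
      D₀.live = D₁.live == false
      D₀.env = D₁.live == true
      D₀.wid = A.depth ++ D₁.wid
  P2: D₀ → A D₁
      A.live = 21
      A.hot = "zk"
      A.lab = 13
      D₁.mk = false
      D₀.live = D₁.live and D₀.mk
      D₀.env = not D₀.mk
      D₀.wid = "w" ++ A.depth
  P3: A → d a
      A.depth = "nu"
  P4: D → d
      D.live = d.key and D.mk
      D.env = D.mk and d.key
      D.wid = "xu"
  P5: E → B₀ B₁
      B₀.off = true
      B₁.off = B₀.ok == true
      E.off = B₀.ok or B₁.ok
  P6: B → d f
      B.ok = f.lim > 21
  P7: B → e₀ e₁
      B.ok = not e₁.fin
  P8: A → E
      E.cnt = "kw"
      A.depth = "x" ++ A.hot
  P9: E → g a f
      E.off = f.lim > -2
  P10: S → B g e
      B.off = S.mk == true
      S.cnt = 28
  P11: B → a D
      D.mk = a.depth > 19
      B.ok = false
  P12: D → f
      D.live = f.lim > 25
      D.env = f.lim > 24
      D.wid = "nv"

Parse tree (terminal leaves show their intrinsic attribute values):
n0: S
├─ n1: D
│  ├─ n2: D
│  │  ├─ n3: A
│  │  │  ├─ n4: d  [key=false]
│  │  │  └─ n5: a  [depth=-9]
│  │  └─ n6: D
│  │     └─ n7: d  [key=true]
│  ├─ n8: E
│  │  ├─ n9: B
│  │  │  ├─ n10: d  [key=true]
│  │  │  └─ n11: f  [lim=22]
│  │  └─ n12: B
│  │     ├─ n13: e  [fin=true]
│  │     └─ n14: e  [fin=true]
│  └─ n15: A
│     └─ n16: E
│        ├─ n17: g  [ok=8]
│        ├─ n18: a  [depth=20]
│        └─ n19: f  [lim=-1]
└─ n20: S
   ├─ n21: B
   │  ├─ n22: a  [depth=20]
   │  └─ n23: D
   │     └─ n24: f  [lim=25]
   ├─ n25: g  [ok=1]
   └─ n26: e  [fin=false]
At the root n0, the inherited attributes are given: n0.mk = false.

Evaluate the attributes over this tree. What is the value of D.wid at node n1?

"xpwnuwnu"

1. n0.mk = false  [given at root]
2. n1.mk = false  [S₀.mk == true]
3. n2.mk = false  [false]
4. n3.live = 21  [21]
5. n3.hot = "zk"  ["zk"]
6. n3.lab = 13  [13]
7. n4.key = false  [terminal]
8. n5.depth = -9  [terminal]
9. n3.depth = "nu"  ["nu"]
10. n6.mk = false  [false]
11. n7.key = true  [terminal]
12. n6.live = false  [d.key and D.mk]
13. n6.env = false  [D.mk and d.key]
14. n6.wid = "xu"  ["xu"]
15. n2.live = false  [D₁.live and D₀.mk]
16. n2.env = true  [not D₀.mk]
17. n2.wid = "wnu"  ["w" ++ A.depth]
18. n8.cnt = "pwnu"  ["p" ++ D₁.wid]
19. n9.off = true  [true]
20. n10.key = true  [terminal]
21. n11.lim = 22  [terminal]
22. n9.ok = true  [f.lim > 21]
23. n12.off = true  [B₀.ok == true]
24. n13.fin = true  [terminal]
25. n14.fin = true  [terminal]
26. n12.ok = false  [not e₁.fin]
27. n8.off = true  [B₀.ok or B₁.ok]
28. n15.live = 5  [len(D₁.wid) + 2]
29. n15.hot = "pwnu"  ["p" ++ D₁.wid]
30. n15.lab = -4  [-4]
31. n16.cnt = "kw"  ["kw"]
32. n17.ok = 8  [terminal]
33. n18.depth = 20  [terminal]
34. n19.lim = -1  [terminal]
35. n16.off = true  [f.lim > -2]
36. n15.depth = "xpwnu"  ["x" ++ A.hot]
37. n1.live = true  [D₁.live == false]
38. n1.env = false  [D₁.live == true]
39. n1.wid = "xpwnuwnu"  [A.depth ++ D₁.wid]
40. n20.mk = false  [D.env == true]
41. n21.off = false  [S.mk == true]
42. n22.depth = 20  [terminal]
43. n23.mk = true  [a.depth > 19]
44. n24.lim = 25  [terminal]
45. n23.live = false  [f.lim > 25]
46. n23.env = true  [f.lim > 24]
47. n23.wid = "nv"  ["nv"]
48. n21.ok = false  [false]
49. n25.ok = 1  [terminal]
50. n26.fin = false  [terminal]
51. n20.cnt = 28  [28]
52. n0.cnt = 15  [S₁.cnt * 3 - 69]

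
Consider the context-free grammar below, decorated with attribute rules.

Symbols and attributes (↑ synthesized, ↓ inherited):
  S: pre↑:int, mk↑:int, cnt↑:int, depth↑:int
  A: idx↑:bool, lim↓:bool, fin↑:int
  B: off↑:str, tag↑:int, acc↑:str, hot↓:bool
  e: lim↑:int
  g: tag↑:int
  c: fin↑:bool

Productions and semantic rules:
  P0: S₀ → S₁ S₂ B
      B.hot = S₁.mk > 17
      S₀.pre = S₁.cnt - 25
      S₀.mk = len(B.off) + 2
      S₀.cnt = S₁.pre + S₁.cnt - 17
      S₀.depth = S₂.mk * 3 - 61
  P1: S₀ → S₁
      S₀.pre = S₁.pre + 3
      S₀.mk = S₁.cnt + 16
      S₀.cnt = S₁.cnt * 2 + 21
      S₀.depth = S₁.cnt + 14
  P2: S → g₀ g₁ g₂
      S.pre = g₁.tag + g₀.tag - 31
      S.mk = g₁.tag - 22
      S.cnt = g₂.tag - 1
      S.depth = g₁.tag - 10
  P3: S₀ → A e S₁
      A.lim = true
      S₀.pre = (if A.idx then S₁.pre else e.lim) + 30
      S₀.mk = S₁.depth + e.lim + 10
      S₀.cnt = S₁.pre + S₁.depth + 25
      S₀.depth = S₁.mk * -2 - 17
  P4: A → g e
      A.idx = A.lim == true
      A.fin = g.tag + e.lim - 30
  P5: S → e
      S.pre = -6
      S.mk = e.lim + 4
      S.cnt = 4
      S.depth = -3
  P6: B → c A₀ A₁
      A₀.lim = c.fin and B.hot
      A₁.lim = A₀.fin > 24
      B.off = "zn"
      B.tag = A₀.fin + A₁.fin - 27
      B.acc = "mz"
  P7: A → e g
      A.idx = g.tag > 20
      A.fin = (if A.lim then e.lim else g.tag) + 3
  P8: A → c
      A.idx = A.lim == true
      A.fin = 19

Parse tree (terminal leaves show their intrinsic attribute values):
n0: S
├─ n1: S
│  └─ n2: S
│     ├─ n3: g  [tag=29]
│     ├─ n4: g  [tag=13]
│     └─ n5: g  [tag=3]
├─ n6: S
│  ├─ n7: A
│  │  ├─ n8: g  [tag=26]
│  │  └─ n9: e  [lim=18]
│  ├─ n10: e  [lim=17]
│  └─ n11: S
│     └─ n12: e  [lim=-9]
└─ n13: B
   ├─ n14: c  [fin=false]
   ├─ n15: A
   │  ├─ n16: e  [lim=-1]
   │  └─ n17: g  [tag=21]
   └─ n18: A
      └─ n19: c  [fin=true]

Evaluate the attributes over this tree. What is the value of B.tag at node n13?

1. n3.tag = 29  [terminal]
2. n4.tag = 13  [terminal]
3. n5.tag = 3  [terminal]
4. n2.pre = 11  [g₁.tag + g₀.tag - 31]
5. n2.mk = -9  [g₁.tag - 22]
6. n2.cnt = 2  [g₂.tag - 1]
7. n2.depth = 3  [g₁.tag - 10]
8. n1.pre = 14  [S₁.pre + 3]
9. n1.mk = 18  [S₁.cnt + 16]
10. n1.cnt = 25  [S₁.cnt * 2 + 21]
11. n1.depth = 16  [S₁.cnt + 14]
12. n7.lim = true  [true]
13. n8.tag = 26  [terminal]
14. n9.lim = 18  [terminal]
15. n7.idx = true  [A.lim == true]
16. n7.fin = 14  [g.tag + e.lim - 30]
17. n10.lim = 17  [terminal]
18. n12.lim = -9  [terminal]
19. n11.pre = -6  [-6]
20. n11.mk = -5  [e.lim + 4]
21. n11.cnt = 4  [4]
22. n11.depth = -3  [-3]
23. n6.pre = 24  [(if A.idx then S₁.pre else e.lim) + 30]
24. n6.mk = 24  [S₁.depth + e.lim + 10]
25. n6.cnt = 16  [S₁.pre + S₁.depth + 25]
26. n6.depth = -7  [S₁.mk * -2 - 17]
27. n13.hot = true  [S₁.mk > 17]
28. n14.fin = false  [terminal]
29. n15.lim = false  [c.fin and B.hot]
30. n16.lim = -1  [terminal]
31. n17.tag = 21  [terminal]
32. n15.idx = true  [g.tag > 20]
33. n15.fin = 24  [(if A.lim then e.lim else g.tag) + 3]
34. n18.lim = false  [A₀.fin > 24]
35. n19.fin = true  [terminal]
36. n18.idx = false  [A.lim == true]
37. n18.fin = 19  [19]
38. n13.off = "zn"  ["zn"]
39. n13.tag = 16  [A₀.fin + A₁.fin - 27]
40. n13.acc = "mz"  ["mz"]
41. n0.pre = 0  [S₁.cnt - 25]
42. n0.mk = 4  [len(B.off) + 2]
43. n0.cnt = 22  [S₁.pre + S₁.cnt - 17]
44. n0.depth = 11  [S₂.mk * 3 - 61]

16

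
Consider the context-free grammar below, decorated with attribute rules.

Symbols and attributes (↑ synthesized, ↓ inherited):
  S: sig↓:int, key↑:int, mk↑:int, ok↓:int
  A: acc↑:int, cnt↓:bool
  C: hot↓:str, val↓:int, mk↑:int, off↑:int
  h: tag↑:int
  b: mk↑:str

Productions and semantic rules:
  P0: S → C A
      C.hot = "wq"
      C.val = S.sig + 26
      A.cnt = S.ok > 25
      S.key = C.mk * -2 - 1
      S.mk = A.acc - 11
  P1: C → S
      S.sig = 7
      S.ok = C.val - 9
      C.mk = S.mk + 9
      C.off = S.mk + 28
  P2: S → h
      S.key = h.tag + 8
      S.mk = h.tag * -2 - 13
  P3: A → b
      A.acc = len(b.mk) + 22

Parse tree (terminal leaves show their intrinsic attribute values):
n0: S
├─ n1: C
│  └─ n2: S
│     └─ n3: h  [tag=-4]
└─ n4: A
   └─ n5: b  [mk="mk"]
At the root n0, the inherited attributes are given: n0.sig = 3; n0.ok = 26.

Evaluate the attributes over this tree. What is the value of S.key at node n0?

-9

1. n0.sig = 3  [given at root]
2. n0.ok = 26  [given at root]
3. n1.hot = "wq"  ["wq"]
4. n1.val = 29  [S.sig + 26]
5. n2.sig = 7  [7]
6. n2.ok = 20  [C.val - 9]
7. n3.tag = -4  [terminal]
8. n2.key = 4  [h.tag + 8]
9. n2.mk = -5  [h.tag * -2 - 13]
10. n1.mk = 4  [S.mk + 9]
11. n1.off = 23  [S.mk + 28]
12. n4.cnt = true  [S.ok > 25]
13. n5.mk = "mk"  [terminal]
14. n4.acc = 24  [len(b.mk) + 22]
15. n0.key = -9  [C.mk * -2 - 1]
16. n0.mk = 13  [A.acc - 11]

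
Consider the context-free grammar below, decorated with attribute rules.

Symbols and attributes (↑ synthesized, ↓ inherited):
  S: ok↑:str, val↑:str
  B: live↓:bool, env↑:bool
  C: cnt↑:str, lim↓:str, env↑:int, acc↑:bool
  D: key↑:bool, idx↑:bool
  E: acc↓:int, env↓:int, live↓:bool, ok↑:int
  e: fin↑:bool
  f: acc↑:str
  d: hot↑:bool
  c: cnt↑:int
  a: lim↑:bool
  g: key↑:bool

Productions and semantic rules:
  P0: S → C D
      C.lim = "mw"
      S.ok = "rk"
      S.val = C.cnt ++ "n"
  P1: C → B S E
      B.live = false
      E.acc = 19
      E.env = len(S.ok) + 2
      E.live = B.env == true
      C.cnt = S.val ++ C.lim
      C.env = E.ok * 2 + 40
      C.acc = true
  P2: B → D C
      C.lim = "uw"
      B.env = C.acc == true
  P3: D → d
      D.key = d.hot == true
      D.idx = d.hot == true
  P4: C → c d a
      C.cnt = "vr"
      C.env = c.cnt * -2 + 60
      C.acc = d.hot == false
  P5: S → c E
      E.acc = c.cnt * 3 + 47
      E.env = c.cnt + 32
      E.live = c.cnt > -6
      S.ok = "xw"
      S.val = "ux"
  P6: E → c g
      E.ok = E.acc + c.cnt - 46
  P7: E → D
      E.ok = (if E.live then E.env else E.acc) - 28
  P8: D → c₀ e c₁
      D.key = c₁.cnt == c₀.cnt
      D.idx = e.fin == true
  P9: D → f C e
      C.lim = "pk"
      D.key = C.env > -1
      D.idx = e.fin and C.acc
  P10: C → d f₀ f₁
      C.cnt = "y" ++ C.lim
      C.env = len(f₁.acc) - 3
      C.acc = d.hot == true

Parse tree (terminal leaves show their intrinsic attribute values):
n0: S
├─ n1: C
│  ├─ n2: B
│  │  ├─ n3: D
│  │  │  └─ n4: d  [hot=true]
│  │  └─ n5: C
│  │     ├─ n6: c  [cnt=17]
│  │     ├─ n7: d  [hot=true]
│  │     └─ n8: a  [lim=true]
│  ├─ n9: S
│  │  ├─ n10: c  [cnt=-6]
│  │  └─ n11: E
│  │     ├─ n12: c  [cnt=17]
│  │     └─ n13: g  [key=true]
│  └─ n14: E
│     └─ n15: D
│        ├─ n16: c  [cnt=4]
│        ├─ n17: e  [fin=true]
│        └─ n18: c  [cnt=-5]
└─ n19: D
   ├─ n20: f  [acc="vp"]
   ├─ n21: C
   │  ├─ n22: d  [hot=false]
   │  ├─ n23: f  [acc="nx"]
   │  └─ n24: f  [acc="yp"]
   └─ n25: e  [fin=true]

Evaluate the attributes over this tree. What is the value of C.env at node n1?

1. n1.lim = "mw"  ["mw"]
2. n2.live = false  [false]
3. n4.hot = true  [terminal]
4. n3.key = true  [d.hot == true]
5. n3.idx = true  [d.hot == true]
6. n5.lim = "uw"  ["uw"]
7. n6.cnt = 17  [terminal]
8. n7.hot = true  [terminal]
9. n8.lim = true  [terminal]
10. n5.cnt = "vr"  ["vr"]
11. n5.env = 26  [c.cnt * -2 + 60]
12. n5.acc = false  [d.hot == false]
13. n2.env = false  [C.acc == true]
14. n10.cnt = -6  [terminal]
15. n11.acc = 29  [c.cnt * 3 + 47]
16. n11.env = 26  [c.cnt + 32]
17. n11.live = false  [c.cnt > -6]
18. n12.cnt = 17  [terminal]
19. n13.key = true  [terminal]
20. n11.ok = 0  [E.acc + c.cnt - 46]
21. n9.ok = "xw"  ["xw"]
22. n9.val = "ux"  ["ux"]
23. n14.acc = 19  [19]
24. n14.env = 4  [len(S.ok) + 2]
25. n14.live = false  [B.env == true]
26. n16.cnt = 4  [terminal]
27. n17.fin = true  [terminal]
28. n18.cnt = -5  [terminal]
29. n15.key = false  [c₁.cnt == c₀.cnt]
30. n15.idx = true  [e.fin == true]
31. n14.ok = -9  [(if E.live then E.env else E.acc) - 28]
32. n1.cnt = "uxmw"  [S.val ++ C.lim]
33. n1.env = 22  [E.ok * 2 + 40]
34. n1.acc = true  [true]
35. n20.acc = "vp"  [terminal]
36. n21.lim = "pk"  ["pk"]
37. n22.hot = false  [terminal]
38. n23.acc = "nx"  [terminal]
39. n24.acc = "yp"  [terminal]
40. n21.cnt = "ypk"  ["y" ++ C.lim]
41. n21.env = -1  [len(f₁.acc) - 3]
42. n21.acc = false  [d.hot == true]
43. n25.fin = true  [terminal]
44. n19.key = false  [C.env > -1]
45. n19.idx = false  [e.fin and C.acc]
46. n0.ok = "rk"  ["rk"]
47. n0.val = "uxmwn"  [C.cnt ++ "n"]

22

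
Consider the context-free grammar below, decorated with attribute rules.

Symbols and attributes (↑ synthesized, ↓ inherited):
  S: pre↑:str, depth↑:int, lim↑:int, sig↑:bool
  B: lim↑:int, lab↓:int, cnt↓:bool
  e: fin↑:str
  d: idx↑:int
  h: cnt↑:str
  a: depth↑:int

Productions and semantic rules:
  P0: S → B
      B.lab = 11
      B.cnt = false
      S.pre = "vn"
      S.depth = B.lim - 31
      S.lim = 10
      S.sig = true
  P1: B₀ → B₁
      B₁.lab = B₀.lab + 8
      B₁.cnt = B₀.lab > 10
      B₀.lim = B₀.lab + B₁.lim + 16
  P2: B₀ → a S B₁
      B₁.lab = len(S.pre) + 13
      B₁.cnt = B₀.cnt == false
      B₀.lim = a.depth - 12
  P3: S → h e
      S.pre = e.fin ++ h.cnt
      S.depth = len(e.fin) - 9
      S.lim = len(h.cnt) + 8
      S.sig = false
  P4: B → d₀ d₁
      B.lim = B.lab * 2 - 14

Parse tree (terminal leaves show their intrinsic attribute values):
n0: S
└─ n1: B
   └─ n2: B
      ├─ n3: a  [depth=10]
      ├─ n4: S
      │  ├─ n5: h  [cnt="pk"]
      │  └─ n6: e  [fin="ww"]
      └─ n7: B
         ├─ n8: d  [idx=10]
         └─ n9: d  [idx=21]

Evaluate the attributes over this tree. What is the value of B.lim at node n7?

20

1. n1.lab = 11  [11]
2. n1.cnt = false  [false]
3. n2.lab = 19  [B₀.lab + 8]
4. n2.cnt = true  [B₀.lab > 10]
5. n3.depth = 10  [terminal]
6. n5.cnt = "pk"  [terminal]
7. n6.fin = "ww"  [terminal]
8. n4.pre = "wwpk"  [e.fin ++ h.cnt]
9. n4.depth = -7  [len(e.fin) - 9]
10. n4.lim = 10  [len(h.cnt) + 8]
11. n4.sig = false  [false]
12. n7.lab = 17  [len(S.pre) + 13]
13. n7.cnt = false  [B₀.cnt == false]
14. n8.idx = 10  [terminal]
15. n9.idx = 21  [terminal]
16. n7.lim = 20  [B.lab * 2 - 14]
17. n2.lim = -2  [a.depth - 12]
18. n1.lim = 25  [B₀.lab + B₁.lim + 16]
19. n0.pre = "vn"  ["vn"]
20. n0.depth = -6  [B.lim - 31]
21. n0.lim = 10  [10]
22. n0.sig = true  [true]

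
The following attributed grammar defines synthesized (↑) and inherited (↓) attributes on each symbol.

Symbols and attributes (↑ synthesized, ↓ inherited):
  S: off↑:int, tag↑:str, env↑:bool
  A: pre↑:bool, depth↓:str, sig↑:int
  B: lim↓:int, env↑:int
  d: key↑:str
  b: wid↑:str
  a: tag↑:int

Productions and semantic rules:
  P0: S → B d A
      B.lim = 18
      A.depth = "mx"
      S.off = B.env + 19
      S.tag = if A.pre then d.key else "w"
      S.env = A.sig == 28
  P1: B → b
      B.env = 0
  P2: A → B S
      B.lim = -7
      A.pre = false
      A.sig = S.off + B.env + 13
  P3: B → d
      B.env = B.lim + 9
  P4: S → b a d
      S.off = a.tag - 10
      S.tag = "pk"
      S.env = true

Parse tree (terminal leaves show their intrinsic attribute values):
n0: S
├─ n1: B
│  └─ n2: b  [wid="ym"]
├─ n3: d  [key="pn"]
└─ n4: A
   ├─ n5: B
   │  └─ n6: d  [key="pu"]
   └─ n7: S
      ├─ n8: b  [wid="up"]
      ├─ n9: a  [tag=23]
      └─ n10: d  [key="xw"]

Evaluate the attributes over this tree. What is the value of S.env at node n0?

true

1. n1.lim = 18  [18]
2. n2.wid = "ym"  [terminal]
3. n1.env = 0  [0]
4. n3.key = "pn"  [terminal]
5. n4.depth = "mx"  ["mx"]
6. n5.lim = -7  [-7]
7. n6.key = "pu"  [terminal]
8. n5.env = 2  [B.lim + 9]
9. n8.wid = "up"  [terminal]
10. n9.tag = 23  [terminal]
11. n10.key = "xw"  [terminal]
12. n7.off = 13  [a.tag - 10]
13. n7.tag = "pk"  ["pk"]
14. n7.env = true  [true]
15. n4.pre = false  [false]
16. n4.sig = 28  [S.off + B.env + 13]
17. n0.off = 19  [B.env + 19]
18. n0.tag = "w"  [if A.pre then d.key else "w"]
19. n0.env = true  [A.sig == 28]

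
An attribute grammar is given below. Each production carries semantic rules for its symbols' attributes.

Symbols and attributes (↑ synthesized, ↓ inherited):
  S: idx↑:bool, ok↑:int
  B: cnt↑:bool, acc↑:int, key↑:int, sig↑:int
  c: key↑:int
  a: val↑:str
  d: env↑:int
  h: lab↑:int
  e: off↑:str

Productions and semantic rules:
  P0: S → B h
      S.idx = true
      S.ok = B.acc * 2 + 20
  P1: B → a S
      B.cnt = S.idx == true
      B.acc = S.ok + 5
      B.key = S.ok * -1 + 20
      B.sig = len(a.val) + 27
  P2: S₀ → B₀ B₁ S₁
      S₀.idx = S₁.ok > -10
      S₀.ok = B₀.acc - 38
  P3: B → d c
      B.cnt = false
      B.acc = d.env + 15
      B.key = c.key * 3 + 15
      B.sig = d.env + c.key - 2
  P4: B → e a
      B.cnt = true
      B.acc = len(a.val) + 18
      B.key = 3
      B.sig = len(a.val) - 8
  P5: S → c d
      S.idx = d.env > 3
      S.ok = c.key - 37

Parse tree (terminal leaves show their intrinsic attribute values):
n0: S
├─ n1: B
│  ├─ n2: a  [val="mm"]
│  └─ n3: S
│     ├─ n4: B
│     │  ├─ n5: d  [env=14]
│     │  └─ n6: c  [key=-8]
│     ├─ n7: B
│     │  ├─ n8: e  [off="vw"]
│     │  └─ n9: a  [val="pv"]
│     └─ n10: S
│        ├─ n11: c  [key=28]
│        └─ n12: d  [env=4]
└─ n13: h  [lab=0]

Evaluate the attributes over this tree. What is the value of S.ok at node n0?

12

1. n2.val = "mm"  [terminal]
2. n5.env = 14  [terminal]
3. n6.key = -8  [terminal]
4. n4.cnt = false  [false]
5. n4.acc = 29  [d.env + 15]
6. n4.key = -9  [c.key * 3 + 15]
7. n4.sig = 4  [d.env + c.key - 2]
8. n8.off = "vw"  [terminal]
9. n9.val = "pv"  [terminal]
10. n7.cnt = true  [true]
11. n7.acc = 20  [len(a.val) + 18]
12. n7.key = 3  [3]
13. n7.sig = -6  [len(a.val) - 8]
14. n11.key = 28  [terminal]
15. n12.env = 4  [terminal]
16. n10.idx = true  [d.env > 3]
17. n10.ok = -9  [c.key - 37]
18. n3.idx = true  [S₁.ok > -10]
19. n3.ok = -9  [B₀.acc - 38]
20. n1.cnt = true  [S.idx == true]
21. n1.acc = -4  [S.ok + 5]
22. n1.key = 29  [S.ok * -1 + 20]
23. n1.sig = 29  [len(a.val) + 27]
24. n13.lab = 0  [terminal]
25. n0.idx = true  [true]
26. n0.ok = 12  [B.acc * 2 + 20]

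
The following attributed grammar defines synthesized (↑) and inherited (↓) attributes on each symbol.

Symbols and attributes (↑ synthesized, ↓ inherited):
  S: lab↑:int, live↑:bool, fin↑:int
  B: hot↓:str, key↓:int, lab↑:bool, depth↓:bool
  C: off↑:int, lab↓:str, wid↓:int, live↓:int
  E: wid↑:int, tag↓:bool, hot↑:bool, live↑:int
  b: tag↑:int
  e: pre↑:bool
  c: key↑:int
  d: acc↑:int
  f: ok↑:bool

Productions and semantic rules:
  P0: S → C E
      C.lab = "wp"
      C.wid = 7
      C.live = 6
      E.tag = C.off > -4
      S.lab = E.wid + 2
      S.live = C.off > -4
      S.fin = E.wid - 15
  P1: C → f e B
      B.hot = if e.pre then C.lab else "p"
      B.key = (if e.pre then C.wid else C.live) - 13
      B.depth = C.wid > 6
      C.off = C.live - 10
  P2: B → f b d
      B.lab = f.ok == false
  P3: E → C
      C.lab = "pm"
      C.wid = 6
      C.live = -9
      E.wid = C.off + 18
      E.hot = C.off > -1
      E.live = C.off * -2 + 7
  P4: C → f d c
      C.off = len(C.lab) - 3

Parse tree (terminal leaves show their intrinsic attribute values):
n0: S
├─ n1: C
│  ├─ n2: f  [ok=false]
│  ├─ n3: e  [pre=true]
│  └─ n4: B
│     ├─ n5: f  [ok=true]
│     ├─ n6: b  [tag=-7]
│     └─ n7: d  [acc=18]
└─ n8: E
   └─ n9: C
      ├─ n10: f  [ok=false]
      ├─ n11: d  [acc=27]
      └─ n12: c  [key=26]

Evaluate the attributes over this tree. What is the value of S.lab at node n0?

19

1. n1.lab = "wp"  ["wp"]
2. n1.wid = 7  [7]
3. n1.live = 6  [6]
4. n2.ok = false  [terminal]
5. n3.pre = true  [terminal]
6. n4.hot = "wp"  [if e.pre then C.lab else "p"]
7. n4.key = -6  [(if e.pre then C.wid else C.live) - 13]
8. n4.depth = true  [C.wid > 6]
9. n5.ok = true  [terminal]
10. n6.tag = -7  [terminal]
11. n7.acc = 18  [terminal]
12. n4.lab = false  [f.ok == false]
13. n1.off = -4  [C.live - 10]
14. n8.tag = false  [C.off > -4]
15. n9.lab = "pm"  ["pm"]
16. n9.wid = 6  [6]
17. n9.live = -9  [-9]
18. n10.ok = false  [terminal]
19. n11.acc = 27  [terminal]
20. n12.key = 26  [terminal]
21. n9.off = -1  [len(C.lab) - 3]
22. n8.wid = 17  [C.off + 18]
23. n8.hot = false  [C.off > -1]
24. n8.live = 9  [C.off * -2 + 7]
25. n0.lab = 19  [E.wid + 2]
26. n0.live = false  [C.off > -4]
27. n0.fin = 2  [E.wid - 15]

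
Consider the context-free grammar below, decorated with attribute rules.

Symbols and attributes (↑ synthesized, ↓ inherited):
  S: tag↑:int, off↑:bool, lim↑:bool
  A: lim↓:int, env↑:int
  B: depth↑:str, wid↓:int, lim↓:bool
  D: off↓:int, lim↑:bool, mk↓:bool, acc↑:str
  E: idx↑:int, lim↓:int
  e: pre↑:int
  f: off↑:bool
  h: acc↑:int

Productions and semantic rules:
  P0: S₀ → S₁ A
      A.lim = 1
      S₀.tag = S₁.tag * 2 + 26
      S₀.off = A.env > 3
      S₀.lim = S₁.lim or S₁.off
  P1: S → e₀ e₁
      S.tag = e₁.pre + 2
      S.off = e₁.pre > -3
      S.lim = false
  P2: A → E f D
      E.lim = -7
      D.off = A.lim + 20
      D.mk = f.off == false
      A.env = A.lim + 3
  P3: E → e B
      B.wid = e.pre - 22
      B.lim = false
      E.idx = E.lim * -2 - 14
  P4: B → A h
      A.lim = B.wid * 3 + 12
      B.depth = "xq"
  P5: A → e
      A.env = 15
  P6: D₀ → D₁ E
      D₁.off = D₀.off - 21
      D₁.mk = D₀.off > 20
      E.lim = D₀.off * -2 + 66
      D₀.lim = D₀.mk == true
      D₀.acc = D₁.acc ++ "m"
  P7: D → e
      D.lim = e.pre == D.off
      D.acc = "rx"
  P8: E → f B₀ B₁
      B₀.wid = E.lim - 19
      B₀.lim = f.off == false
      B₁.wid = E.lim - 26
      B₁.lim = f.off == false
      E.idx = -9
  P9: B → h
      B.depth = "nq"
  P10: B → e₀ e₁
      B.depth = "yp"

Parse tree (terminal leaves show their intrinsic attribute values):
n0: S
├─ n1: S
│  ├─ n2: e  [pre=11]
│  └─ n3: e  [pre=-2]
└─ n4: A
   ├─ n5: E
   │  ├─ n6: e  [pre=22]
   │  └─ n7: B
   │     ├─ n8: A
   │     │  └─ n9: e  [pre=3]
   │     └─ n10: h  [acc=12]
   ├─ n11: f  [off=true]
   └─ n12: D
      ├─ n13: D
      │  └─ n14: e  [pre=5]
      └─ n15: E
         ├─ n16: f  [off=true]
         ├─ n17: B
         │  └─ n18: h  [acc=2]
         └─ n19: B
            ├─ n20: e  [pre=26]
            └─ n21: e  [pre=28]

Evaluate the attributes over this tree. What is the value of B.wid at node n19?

1. n2.pre = 11  [terminal]
2. n3.pre = -2  [terminal]
3. n1.tag = 0  [e₁.pre + 2]
4. n1.off = true  [e₁.pre > -3]
5. n1.lim = false  [false]
6. n4.lim = 1  [1]
7. n5.lim = -7  [-7]
8. n6.pre = 22  [terminal]
9. n7.wid = 0  [e.pre - 22]
10. n7.lim = false  [false]
11. n8.lim = 12  [B.wid * 3 + 12]
12. n9.pre = 3  [terminal]
13. n8.env = 15  [15]
14. n10.acc = 12  [terminal]
15. n7.depth = "xq"  ["xq"]
16. n5.idx = 0  [E.lim * -2 - 14]
17. n11.off = true  [terminal]
18. n12.off = 21  [A.lim + 20]
19. n12.mk = false  [f.off == false]
20. n13.off = 0  [D₀.off - 21]
21. n13.mk = true  [D₀.off > 20]
22. n14.pre = 5  [terminal]
23. n13.lim = false  [e.pre == D.off]
24. n13.acc = "rx"  ["rx"]
25. n15.lim = 24  [D₀.off * -2 + 66]
26. n16.off = true  [terminal]
27. n17.wid = 5  [E.lim - 19]
28. n17.lim = false  [f.off == false]
29. n18.acc = 2  [terminal]
30. n17.depth = "nq"  ["nq"]
31. n19.wid = -2  [E.lim - 26]
32. n19.lim = false  [f.off == false]
33. n20.pre = 26  [terminal]
34. n21.pre = 28  [terminal]
35. n19.depth = "yp"  ["yp"]
36. n15.idx = -9  [-9]
37. n12.lim = false  [D₀.mk == true]
38. n12.acc = "rxm"  [D₁.acc ++ "m"]
39. n4.env = 4  [A.lim + 3]
40. n0.tag = 26  [S₁.tag * 2 + 26]
41. n0.off = true  [A.env > 3]
42. n0.lim = true  [S₁.lim or S₁.off]

-2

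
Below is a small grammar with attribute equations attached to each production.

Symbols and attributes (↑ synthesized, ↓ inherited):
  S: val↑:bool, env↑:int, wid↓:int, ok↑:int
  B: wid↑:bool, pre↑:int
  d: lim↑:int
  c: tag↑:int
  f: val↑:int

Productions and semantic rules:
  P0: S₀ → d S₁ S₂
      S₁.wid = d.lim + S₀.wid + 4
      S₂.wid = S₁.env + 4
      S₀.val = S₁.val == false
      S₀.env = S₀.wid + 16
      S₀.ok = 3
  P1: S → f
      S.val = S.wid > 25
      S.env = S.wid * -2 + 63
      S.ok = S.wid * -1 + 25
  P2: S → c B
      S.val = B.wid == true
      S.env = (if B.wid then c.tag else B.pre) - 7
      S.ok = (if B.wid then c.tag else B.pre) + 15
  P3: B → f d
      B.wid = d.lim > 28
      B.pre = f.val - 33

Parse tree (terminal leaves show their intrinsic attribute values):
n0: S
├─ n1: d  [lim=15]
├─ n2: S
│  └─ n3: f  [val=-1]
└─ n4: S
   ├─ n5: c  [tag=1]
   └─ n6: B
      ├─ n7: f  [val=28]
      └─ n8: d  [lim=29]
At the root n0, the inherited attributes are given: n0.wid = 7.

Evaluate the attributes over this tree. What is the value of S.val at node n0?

1. n0.wid = 7  [given at root]
2. n1.lim = 15  [terminal]
3. n2.wid = 26  [d.lim + S₀.wid + 4]
4. n3.val = -1  [terminal]
5. n2.val = true  [S.wid > 25]
6. n2.env = 11  [S.wid * -2 + 63]
7. n2.ok = -1  [S.wid * -1 + 25]
8. n4.wid = 15  [S₁.env + 4]
9. n5.tag = 1  [terminal]
10. n7.val = 28  [terminal]
11. n8.lim = 29  [terminal]
12. n6.wid = true  [d.lim > 28]
13. n6.pre = -5  [f.val - 33]
14. n4.val = true  [B.wid == true]
15. n4.env = -6  [(if B.wid then c.tag else B.pre) - 7]
16. n4.ok = 16  [(if B.wid then c.tag else B.pre) + 15]
17. n0.val = false  [S₁.val == false]
18. n0.env = 23  [S₀.wid + 16]
19. n0.ok = 3  [3]

false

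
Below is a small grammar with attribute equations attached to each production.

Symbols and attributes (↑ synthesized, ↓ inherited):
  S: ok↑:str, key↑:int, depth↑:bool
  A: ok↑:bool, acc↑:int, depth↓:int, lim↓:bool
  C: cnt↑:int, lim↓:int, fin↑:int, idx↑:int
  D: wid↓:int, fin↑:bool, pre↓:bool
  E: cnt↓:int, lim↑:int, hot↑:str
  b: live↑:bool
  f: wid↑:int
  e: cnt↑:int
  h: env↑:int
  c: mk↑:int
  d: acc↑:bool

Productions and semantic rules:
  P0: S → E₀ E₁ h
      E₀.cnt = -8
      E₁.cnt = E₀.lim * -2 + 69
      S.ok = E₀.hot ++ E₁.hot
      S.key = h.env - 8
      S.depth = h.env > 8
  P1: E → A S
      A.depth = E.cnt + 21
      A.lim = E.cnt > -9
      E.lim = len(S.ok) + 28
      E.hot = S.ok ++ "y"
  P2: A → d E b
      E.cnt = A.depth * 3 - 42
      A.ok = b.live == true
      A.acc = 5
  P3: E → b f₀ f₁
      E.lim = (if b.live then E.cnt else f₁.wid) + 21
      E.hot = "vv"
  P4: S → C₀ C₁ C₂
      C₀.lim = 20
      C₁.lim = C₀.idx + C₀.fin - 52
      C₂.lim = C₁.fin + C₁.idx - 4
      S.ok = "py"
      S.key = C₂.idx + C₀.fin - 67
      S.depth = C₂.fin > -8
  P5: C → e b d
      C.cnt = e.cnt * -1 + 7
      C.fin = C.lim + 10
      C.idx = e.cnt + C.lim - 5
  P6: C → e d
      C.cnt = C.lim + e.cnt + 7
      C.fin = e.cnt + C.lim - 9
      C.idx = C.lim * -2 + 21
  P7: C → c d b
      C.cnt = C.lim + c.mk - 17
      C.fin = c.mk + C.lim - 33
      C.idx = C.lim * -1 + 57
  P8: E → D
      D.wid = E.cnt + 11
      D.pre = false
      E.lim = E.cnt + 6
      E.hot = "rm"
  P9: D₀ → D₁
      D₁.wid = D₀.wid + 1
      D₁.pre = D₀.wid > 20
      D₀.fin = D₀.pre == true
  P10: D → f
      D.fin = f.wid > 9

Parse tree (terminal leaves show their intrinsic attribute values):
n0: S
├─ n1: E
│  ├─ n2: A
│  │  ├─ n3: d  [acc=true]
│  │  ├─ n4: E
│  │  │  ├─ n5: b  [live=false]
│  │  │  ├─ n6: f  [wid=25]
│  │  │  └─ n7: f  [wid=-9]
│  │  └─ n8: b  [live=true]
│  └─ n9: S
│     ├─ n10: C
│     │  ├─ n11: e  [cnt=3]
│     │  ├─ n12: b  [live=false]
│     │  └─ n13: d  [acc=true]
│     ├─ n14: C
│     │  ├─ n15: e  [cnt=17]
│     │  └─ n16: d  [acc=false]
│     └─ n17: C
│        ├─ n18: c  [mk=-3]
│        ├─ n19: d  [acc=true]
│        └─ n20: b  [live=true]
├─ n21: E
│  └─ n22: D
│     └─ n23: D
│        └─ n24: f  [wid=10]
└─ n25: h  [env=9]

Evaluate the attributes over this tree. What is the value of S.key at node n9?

1. n1.cnt = -8  [-8]
2. n2.depth = 13  [E.cnt + 21]
3. n2.lim = true  [E.cnt > -9]
4. n3.acc = true  [terminal]
5. n4.cnt = -3  [A.depth * 3 - 42]
6. n5.live = false  [terminal]
7. n6.wid = 25  [terminal]
8. n7.wid = -9  [terminal]
9. n4.lim = 12  [(if b.live then E.cnt else f₁.wid) + 21]
10. n4.hot = "vv"  ["vv"]
11. n8.live = true  [terminal]
12. n2.ok = true  [b.live == true]
13. n2.acc = 5  [5]
14. n10.lim = 20  [20]
15. n11.cnt = 3  [terminal]
16. n12.live = false  [terminal]
17. n13.acc = true  [terminal]
18. n10.cnt = 4  [e.cnt * -1 + 7]
19. n10.fin = 30  [C.lim + 10]
20. n10.idx = 18  [e.cnt + C.lim - 5]
21. n14.lim = -4  [C₀.idx + C₀.fin - 52]
22. n15.cnt = 17  [terminal]
23. n16.acc = false  [terminal]
24. n14.cnt = 20  [C.lim + e.cnt + 7]
25. n14.fin = 4  [e.cnt + C.lim - 9]
26. n14.idx = 29  [C.lim * -2 + 21]
27. n17.lim = 29  [C₁.fin + C₁.idx - 4]
28. n18.mk = -3  [terminal]
29. n19.acc = true  [terminal]
30. n20.live = true  [terminal]
31. n17.cnt = 9  [C.lim + c.mk - 17]
32. n17.fin = -7  [c.mk + C.lim - 33]
33. n17.idx = 28  [C.lim * -1 + 57]
34. n9.ok = "py"  ["py"]
35. n9.key = -9  [C₂.idx + C₀.fin - 67]
36. n9.depth = true  [C₂.fin > -8]
37. n1.lim = 30  [len(S.ok) + 28]
38. n1.hot = "pyy"  [S.ok ++ "y"]
39. n21.cnt = 9  [E₀.lim * -2 + 69]
40. n22.wid = 20  [E.cnt + 11]
41. n22.pre = false  [false]
42. n23.wid = 21  [D₀.wid + 1]
43. n23.pre = false  [D₀.wid > 20]
44. n24.wid = 10  [terminal]
45. n23.fin = true  [f.wid > 9]
46. n22.fin = false  [D₀.pre == true]
47. n21.lim = 15  [E.cnt + 6]
48. n21.hot = "rm"  ["rm"]
49. n25.env = 9  [terminal]
50. n0.ok = "pyyrm"  [E₀.hot ++ E₁.hot]
51. n0.key = 1  [h.env - 8]
52. n0.depth = true  [h.env > 8]

-9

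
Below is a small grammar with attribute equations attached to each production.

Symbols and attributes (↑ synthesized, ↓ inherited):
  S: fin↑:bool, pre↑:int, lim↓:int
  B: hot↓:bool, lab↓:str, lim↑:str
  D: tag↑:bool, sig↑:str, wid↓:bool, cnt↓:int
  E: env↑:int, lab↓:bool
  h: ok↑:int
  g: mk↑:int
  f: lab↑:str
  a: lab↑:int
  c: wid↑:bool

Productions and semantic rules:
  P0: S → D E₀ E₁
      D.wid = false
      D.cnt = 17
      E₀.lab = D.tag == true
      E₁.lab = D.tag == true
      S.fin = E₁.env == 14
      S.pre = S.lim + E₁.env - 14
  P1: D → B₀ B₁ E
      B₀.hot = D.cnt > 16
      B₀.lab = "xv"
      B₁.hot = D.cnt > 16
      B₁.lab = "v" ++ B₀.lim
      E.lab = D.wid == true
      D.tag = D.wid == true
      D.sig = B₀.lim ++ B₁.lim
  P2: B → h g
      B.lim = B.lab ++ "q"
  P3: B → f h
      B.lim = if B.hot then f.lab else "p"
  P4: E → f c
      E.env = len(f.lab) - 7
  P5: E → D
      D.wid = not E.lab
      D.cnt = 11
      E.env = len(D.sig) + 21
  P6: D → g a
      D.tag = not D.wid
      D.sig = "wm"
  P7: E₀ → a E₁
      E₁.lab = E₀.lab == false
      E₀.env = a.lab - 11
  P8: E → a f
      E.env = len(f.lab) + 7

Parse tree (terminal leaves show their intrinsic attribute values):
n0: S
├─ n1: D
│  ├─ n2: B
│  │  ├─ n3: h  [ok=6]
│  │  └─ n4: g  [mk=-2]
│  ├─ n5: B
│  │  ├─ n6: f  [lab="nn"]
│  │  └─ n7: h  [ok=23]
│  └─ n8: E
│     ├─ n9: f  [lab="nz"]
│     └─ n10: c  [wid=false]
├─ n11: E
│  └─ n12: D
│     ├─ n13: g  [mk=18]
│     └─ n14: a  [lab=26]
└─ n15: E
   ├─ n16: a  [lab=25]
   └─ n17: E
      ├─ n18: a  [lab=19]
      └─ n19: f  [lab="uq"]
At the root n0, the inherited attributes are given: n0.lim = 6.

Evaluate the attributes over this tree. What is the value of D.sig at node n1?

"xvqnn"

1. n0.lim = 6  [given at root]
2. n1.wid = false  [false]
3. n1.cnt = 17  [17]
4. n2.hot = true  [D.cnt > 16]
5. n2.lab = "xv"  ["xv"]
6. n3.ok = 6  [terminal]
7. n4.mk = -2  [terminal]
8. n2.lim = "xvq"  [B.lab ++ "q"]
9. n5.hot = true  [D.cnt > 16]
10. n5.lab = "vxvq"  ["v" ++ B₀.lim]
11. n6.lab = "nn"  [terminal]
12. n7.ok = 23  [terminal]
13. n5.lim = "nn"  [if B.hot then f.lab else "p"]
14. n8.lab = false  [D.wid == true]
15. n9.lab = "nz"  [terminal]
16. n10.wid = false  [terminal]
17. n8.env = -5  [len(f.lab) - 7]
18. n1.tag = false  [D.wid == true]
19. n1.sig = "xvqnn"  [B₀.lim ++ B₁.lim]
20. n11.lab = false  [D.tag == true]
21. n12.wid = true  [not E.lab]
22. n12.cnt = 11  [11]
23. n13.mk = 18  [terminal]
24. n14.lab = 26  [terminal]
25. n12.tag = false  [not D.wid]
26. n12.sig = "wm"  ["wm"]
27. n11.env = 23  [len(D.sig) + 21]
28. n15.lab = false  [D.tag == true]
29. n16.lab = 25  [terminal]
30. n17.lab = true  [E₀.lab == false]
31. n18.lab = 19  [terminal]
32. n19.lab = "uq"  [terminal]
33. n17.env = 9  [len(f.lab) + 7]
34. n15.env = 14  [a.lab - 11]
35. n0.fin = true  [E₁.env == 14]
36. n0.pre = 6  [S.lim + E₁.env - 14]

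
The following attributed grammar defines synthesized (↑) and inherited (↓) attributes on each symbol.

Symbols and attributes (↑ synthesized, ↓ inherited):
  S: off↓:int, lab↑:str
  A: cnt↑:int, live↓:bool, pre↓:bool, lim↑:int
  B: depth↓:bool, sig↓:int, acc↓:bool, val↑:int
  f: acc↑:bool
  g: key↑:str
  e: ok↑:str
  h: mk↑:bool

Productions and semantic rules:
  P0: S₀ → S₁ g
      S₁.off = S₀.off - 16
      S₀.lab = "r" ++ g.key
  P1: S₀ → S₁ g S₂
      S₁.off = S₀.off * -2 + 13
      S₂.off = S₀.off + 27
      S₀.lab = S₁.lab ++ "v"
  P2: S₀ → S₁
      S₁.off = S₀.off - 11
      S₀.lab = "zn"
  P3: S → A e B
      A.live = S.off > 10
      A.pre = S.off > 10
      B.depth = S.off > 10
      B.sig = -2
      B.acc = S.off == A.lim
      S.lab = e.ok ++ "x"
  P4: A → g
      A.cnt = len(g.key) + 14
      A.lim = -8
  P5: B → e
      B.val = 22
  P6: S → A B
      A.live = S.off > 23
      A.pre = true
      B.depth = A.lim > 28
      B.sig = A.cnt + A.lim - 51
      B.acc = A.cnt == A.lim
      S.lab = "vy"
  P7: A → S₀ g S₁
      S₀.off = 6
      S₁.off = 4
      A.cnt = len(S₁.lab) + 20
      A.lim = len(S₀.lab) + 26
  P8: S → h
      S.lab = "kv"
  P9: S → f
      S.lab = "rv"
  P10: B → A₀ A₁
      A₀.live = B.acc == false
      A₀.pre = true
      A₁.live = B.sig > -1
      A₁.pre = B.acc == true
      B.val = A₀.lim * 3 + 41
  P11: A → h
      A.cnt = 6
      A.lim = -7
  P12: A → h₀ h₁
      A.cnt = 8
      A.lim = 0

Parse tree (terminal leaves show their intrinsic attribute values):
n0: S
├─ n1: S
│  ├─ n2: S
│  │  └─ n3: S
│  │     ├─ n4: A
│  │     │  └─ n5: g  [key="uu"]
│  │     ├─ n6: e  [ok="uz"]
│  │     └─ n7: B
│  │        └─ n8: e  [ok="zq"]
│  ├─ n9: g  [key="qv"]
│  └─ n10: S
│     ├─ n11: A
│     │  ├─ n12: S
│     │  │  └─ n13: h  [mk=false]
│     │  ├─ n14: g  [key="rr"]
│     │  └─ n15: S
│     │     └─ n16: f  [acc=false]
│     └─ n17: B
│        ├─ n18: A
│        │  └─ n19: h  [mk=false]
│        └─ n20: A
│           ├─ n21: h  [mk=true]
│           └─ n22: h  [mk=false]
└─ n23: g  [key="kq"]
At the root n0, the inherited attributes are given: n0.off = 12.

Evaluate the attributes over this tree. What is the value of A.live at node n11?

false

1. n0.off = 12  [given at root]
2. n1.off = -4  [S₀.off - 16]
3. n2.off = 21  [S₀.off * -2 + 13]
4. n3.off = 10  [S₀.off - 11]
5. n4.live = false  [S.off > 10]
6. n4.pre = false  [S.off > 10]
7. n5.key = "uu"  [terminal]
8. n4.cnt = 16  [len(g.key) + 14]
9. n4.lim = -8  [-8]
10. n6.ok = "uz"  [terminal]
11. n7.depth = false  [S.off > 10]
12. n7.sig = -2  [-2]
13. n7.acc = false  [S.off == A.lim]
14. n8.ok = "zq"  [terminal]
15. n7.val = 22  [22]
16. n3.lab = "uzx"  [e.ok ++ "x"]
17. n2.lab = "zn"  ["zn"]
18. n9.key = "qv"  [terminal]
19. n10.off = 23  [S₀.off + 27]
20. n11.live = false  [S.off > 23]
21. n11.pre = true  [true]
22. n12.off = 6  [6]
23. n13.mk = false  [terminal]
24. n12.lab = "kv"  ["kv"]
25. n14.key = "rr"  [terminal]
26. n15.off = 4  [4]
27. n16.acc = false  [terminal]
28. n15.lab = "rv"  ["rv"]
29. n11.cnt = 22  [len(S₁.lab) + 20]
30. n11.lim = 28  [len(S₀.lab) + 26]
31. n17.depth = false  [A.lim > 28]
32. n17.sig = -1  [A.cnt + A.lim - 51]
33. n17.acc = false  [A.cnt == A.lim]
34. n18.live = true  [B.acc == false]
35. n18.pre = true  [true]
36. n19.mk = false  [terminal]
37. n18.cnt = 6  [6]
38. n18.lim = -7  [-7]
39. n20.live = false  [B.sig > -1]
40. n20.pre = false  [B.acc == true]
41. n21.mk = true  [terminal]
42. n22.mk = false  [terminal]
43. n20.cnt = 8  [8]
44. n20.lim = 0  [0]
45. n17.val = 20  [A₀.lim * 3 + 41]
46. n10.lab = "vy"  ["vy"]
47. n1.lab = "znv"  [S₁.lab ++ "v"]
48. n23.key = "kq"  [terminal]
49. n0.lab = "rkq"  ["r" ++ g.key]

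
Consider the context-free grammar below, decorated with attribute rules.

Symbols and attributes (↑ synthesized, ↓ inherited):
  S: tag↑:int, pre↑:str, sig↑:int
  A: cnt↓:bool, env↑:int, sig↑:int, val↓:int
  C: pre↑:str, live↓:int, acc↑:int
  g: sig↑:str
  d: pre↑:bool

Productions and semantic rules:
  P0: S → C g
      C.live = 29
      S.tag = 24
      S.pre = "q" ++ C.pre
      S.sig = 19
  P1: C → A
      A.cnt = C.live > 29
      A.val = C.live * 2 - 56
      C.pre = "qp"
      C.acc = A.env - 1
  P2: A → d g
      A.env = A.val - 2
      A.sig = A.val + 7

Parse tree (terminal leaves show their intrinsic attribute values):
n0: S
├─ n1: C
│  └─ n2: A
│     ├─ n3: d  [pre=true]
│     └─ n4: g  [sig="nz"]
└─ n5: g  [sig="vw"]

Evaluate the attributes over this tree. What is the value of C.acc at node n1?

1. n1.live = 29  [29]
2. n2.cnt = false  [C.live > 29]
3. n2.val = 2  [C.live * 2 - 56]
4. n3.pre = true  [terminal]
5. n4.sig = "nz"  [terminal]
6. n2.env = 0  [A.val - 2]
7. n2.sig = 9  [A.val + 7]
8. n1.pre = "qp"  ["qp"]
9. n1.acc = -1  [A.env - 1]
10. n5.sig = "vw"  [terminal]
11. n0.tag = 24  [24]
12. n0.pre = "qqp"  ["q" ++ C.pre]
13. n0.sig = 19  [19]

-1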